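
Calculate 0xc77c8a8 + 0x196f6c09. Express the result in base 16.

Add column by column in base 16, right to left:
  8+9 = 1 carry 1
  a+0+1 = b
  8+c = 4 carry 1
  c+6+1 = 3 carry 1
  7+f+1 = 7 carry 1
  7+6+1 = e
  c+9 = 5 carry 1
  0+1+1 = 2

0x25e734b1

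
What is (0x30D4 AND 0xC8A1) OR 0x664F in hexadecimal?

0x66CF

0x30D4 AND 0xC8A1 = 0x0080.
Then OR with 0x664F.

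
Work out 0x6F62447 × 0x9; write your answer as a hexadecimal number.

Multiply each base-16 digit by 9, carrying:
  7×9 = 63 → write F carry 3
  4×9+3 = 39 → write 7 carry 2
  4×9+2 = 38 → write 6 carry 2
  2×9+2 = 20 → write 4 carry 1
  6×9+1 = 55 → write 7 carry 3
  F×9+3 = 138 → write A carry 8
  6×9+8 = 62 → write E carry 3
  remaining carry: 3

0x3EA7467F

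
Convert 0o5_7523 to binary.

0b101111101010011

Each octal digit is 3 bits: 5=101 7=111 5=101 2=010 3=011.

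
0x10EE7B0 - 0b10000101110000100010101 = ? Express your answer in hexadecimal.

0b10000101110000100010101 = 0x42E115 in hexadecimal.
Subtract column by column in base 16:
  0-5 → B (borrow)
  B-1-1 → 9
  7-1 → 6
  E-E → 0
  E-2 → C
  0-4 → C (borrow)
  1-0-1 → 0

0xCC069B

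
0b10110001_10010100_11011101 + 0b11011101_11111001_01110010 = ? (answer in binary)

0b1100011111000111001001111

Add column by column in base 2, right to left:
  1+0 = 1
  0+1 = 1
  1+0 = 1
  1+0 = 1
  1+1 = 0 carry 1
  0+1+1 = 0 carry 1
  1+1+1 = 1 carry 1
  1+0+1 = 0 carry 1
  0+1+1 = 0 carry 1
  0+0+1 = 1
  1+0 = 1
  0+1 = 1
  1+1 = 0 carry 1
  0+1+1 = 0 carry 1
  0+1+1 = 0 carry 1
  1+1+1 = 1 carry 1
  1+1+1 = 1 carry 1
  0+0+1 = 1
  0+1 = 1
  0+1 = 1
  1+1 = 0 carry 1
  1+0+1 = 0 carry 1
  0+1+1 = 0 carry 1
  1+1+1 = 1 carry 1
  final carry 1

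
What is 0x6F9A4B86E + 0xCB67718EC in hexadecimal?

Add column by column in base 16, right to left:
  E+C = A carry 1
  6+E+1 = 5 carry 1
  8+8+1 = 1 carry 1
  B+1+1 = D
  4+7 = B
  A+7 = 1 carry 1
  9+6+1 = 0 carry 1
  F+B+1 = B carry 1
  6+C+1 = 3 carry 1
  final carry 1

0x13B01BD15A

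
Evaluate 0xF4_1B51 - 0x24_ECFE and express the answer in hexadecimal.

0xCF2E53

Subtract column by column in base 16:
  1-E → 3 (borrow)
  5-F-1 → 5 (borrow)
  B-C-1 → E (borrow)
  1-E-1 → 2 (borrow)
  4-4-1 → F (borrow)
  F-2-1 → C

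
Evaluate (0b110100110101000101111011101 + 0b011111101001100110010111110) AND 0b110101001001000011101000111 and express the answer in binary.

Add column by column in base 2, right to left:
  1+0 = 1
  0+1 = 1
  1+1 = 0 carry 1
  1+1+1 = 1 carry 1
  1+1+1 = 1 carry 1
  0+1+1 = 0 carry 1
  1+0+1 = 0 carry 1
  1+1+1 = 1 carry 1
  1+0+1 = 0 carry 1
  1+0+1 = 0 carry 1
  0+1+1 = 0 carry 1
  1+1+1 = 1 carry 1
  0+0+1 = 1
  0+0 = 0
  0+1 = 1
  1+1 = 0 carry 1
  0+0+1 = 1
  1+0 = 1
  0+1 = 1
  1+0 = 1
  1+1 = 0 carry 1
  0+1+1 = 0 carry 1
  0+1+1 = 0 carry 1
  1+1+1 = 1 carry 1
  0+1+1 = 0 carry 1
  1+1+1 = 1 carry 1
  1+0+1 = 0 carry 1
  final carry 1
Sum = 0b1010100011110101100010011011; now AND with 0b110101001001000011101000111:
  1010100011110101100010011011
& 0110101001001000011101000111
= 0010100001000000000000000011

0b10100001000000000000000011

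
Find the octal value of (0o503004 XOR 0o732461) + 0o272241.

0o523726

First 0o503004 XOR 0o732461 = 0o231465.
Add column by column in base 8, right to left:
  5+1 = 6
  6+4 = 2 carry 1
  4+2+1 = 7
  1+2 = 3
  3+7 = 2 carry 1
  2+2+1 = 5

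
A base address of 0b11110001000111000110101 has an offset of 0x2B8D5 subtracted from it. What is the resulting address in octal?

0o35352540

0b11110001000111000110101 = 0o36107065 in octal.
0x2B8D5 = 0o534325 in octal.
Subtract column by column in base 8:
  5-5 → 0
  6-2 → 4
  0-3 → 5 (borrow)
  7-4-1 → 2
  0-3 → 5 (borrow)
  1-5-1 → 3 (borrow)
  6-0-1 → 5
  3-0 → 3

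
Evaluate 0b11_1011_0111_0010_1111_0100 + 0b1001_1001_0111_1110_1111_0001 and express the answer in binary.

0b110101001111000111100101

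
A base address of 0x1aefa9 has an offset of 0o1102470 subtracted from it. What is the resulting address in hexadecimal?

0x166a71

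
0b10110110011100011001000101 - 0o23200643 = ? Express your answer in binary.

0o23200643 = 0b10011010000000110100011 in binary.
Subtract column by column in base 2:
  1-1 → 0
  0-1 → 1 (borrow)
  1-0-1 → 0
  0-0 → 0
  0-0 → 0
  0-1 → 1 (borrow)
  1-0-1 → 0
  0-1 → 1 (borrow)
  0-1-1 → 0 (borrow)
  1-0-1 → 0
  1-0 → 1
  0-0 → 0
  0-0 → 0
  0-0 → 0
  1-0 → 1
  1-0 → 1
  1-1 → 0
  0-0 → 0
  0-1 → 1 (borrow)
  1-1-1 → 1 (borrow)
  1-0-1 → 0
  0-0 → 0
  1-1 → 0
  1-0 → 1
  0-0 → 0
  1-0 → 1

0b10100011001100010010100010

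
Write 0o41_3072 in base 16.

0x2163A

Each octal digit is 3 bits: 4=100 1=001 3=011 0=000 7=111 2=010.
Group the bits into nibbles: 0010 0001 0110 0011 1010 → 2163A.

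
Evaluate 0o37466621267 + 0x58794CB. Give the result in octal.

0x58794CB = 0o541712313 in octal.
Add column by column in base 8, right to left:
  7+3 = 2 carry 1
  6+1+1 = 0 carry 1
  2+3+1 = 6
  1+2 = 3
  2+1 = 3
  6+7 = 5 carry 1
  6+1+1 = 0 carry 1
  6+4+1 = 3 carry 1
  4+5+1 = 2 carry 1
  7+0+1 = 0 carry 1
  3+0+1 = 4

0o40230533602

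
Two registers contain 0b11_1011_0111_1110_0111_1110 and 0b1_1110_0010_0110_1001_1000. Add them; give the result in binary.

0b10110011010010100010110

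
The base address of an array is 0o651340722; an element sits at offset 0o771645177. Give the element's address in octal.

0o1643206121

Add column by column in base 8, right to left:
  2+7 = 1 carry 1
  2+7+1 = 2 carry 1
  7+1+1 = 1 carry 1
  0+5+1 = 6
  4+4 = 0 carry 1
  3+6+1 = 2 carry 1
  1+1+1 = 3
  5+7 = 4 carry 1
  6+7+1 = 6 carry 1
  final carry 1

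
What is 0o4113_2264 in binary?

Each octal digit is 3 bits: 4=100 1=001 1=001 3=011 2=010 2=010 6=110 4=100.

0b100001001011010010110100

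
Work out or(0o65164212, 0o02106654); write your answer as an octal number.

OR each oct digit independently (no carries):
  6|0=6, 5|2=7, 1|1=1, 6|0=6, 4|6=6, 2|6=6, 1|5=5, 2|4=6

0o67166656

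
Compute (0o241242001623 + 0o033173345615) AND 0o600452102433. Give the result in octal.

Add column by column in base 8, right to left:
  3+5 = 0 carry 1
  2+1+1 = 4
  6+6 = 4 carry 1
  1+5+1 = 7
  0+4 = 4
  0+3 = 3
  2+3 = 5
  4+7 = 3 carry 1
  2+1+1 = 4
  1+3 = 4
  4+3 = 7
  2+0 = 2
Sum = 0o274435347440; now AND with 0o600452102433:
  2&6=2, 7&0=0, 4&0=0, 4&4=4, 3&5=1, 5&2=0, 3&1=1, 4&0=0, 7&2=2, 4&4=4, 4&3=0, 0&3=0

0o200410102400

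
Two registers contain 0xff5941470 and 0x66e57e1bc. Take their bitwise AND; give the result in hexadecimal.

AND each hex digit independently (no carries):
  f&6=6, f&6=6, 5&e=4, 9&5=1, 4&7=4, 1&e=0, 4&1=0, 7&b=3, 0&c=0

0x664140030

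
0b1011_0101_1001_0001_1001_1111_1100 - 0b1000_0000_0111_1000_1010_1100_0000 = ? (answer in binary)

0b11010100011000111100111100

Subtract column by column in base 2:
  0-0 → 0
  0-0 → 0
  1-0 → 1
  1-0 → 1
  1-0 → 1
  1-0 → 1
  1-1 → 0
  1-1 → 0
  1-0 → 1
  0-1 → 1 (borrow)
  0-0-1 → 1 (borrow)
  1-1-1 → 1 (borrow)
  1-0-1 → 0
  0-0 → 0
  0-0 → 0
  0-1 → 1 (borrow)
  1-1-1 → 1 (borrow)
  0-1-1 → 0 (borrow)
  0-1-1 → 0 (borrow)
  1-0-1 → 0
  1-0 → 1
  0-0 → 0
  1-0 → 1
  0-0 → 0
  1-0 → 1
  1-0 → 1
  0-0 → 0
  1-1 → 0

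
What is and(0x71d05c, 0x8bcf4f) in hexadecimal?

0x01c04c

AND each hex digit independently (no carries):
  7&8=0, 1&b=1, d&c=c, 0&f=0, 5&4=4, c&f=c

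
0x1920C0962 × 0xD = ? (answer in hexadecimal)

0x146A9C79FA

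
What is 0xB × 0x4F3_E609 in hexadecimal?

0x367AE263

Multiply each base-16 digit by 11, carrying:
  9×11 = 99 → write 3 carry 6
  0×11+6 = 6 → write 6
  6×11 = 66 → write 2 carry 4
  E×11+4 = 158 → write E carry 9
  3×11+9 = 42 → write A carry 2
  F×11+2 = 167 → write 7 carry 10
  4×11+10 = 54 → write 6 carry 3
  remaining carry: 3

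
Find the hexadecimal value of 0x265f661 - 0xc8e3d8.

0x19d1289

Subtract column by column in base 16:
  1-8 → 9 (borrow)
  6-d-1 → 8 (borrow)
  6-3-1 → 2
  f-e → 1
  5-8 → d (borrow)
  6-c-1 → 9 (borrow)
  2-0-1 → 1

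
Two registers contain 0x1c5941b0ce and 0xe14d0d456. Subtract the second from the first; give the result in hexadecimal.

0xe4470dc78

Subtract column by column in base 16:
  e-6 → 8
  c-5 → 7
  0-4 → c (borrow)
  b-d-1 → d (borrow)
  1-0-1 → 0
  4-d → 7 (borrow)
  9-4-1 → 4
  5-1 → 4
  c-e → e (borrow)
  1-0-1 → 0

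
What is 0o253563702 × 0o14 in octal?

0o4014556430

Multiply each base-8 digit by 12, carrying:
  2×12 = 24 → write 0 carry 3
  0×12+3 = 3 → write 3
  7×12 = 84 → write 4 carry 10
  3×12+10 = 46 → write 6 carry 5
  6×12+5 = 77 → write 5 carry 9
  5×12+9 = 69 → write 5 carry 8
  3×12+8 = 44 → write 4 carry 5
  5×12+5 = 65 → write 1 carry 8
  2×12+8 = 32 → write 0 carry 4
  remaining carry: 4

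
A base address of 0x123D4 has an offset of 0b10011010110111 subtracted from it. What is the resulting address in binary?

0b1111110100011101

0x123D4 = 0b10010001111010100 in binary.
Subtract column by column in base 2:
  0-1 → 1 (borrow)
  0-1-1 → 0 (borrow)
  1-1-1 → 1 (borrow)
  0-0-1 → 1 (borrow)
  1-1-1 → 1 (borrow)
  0-1-1 → 0 (borrow)
  1-0-1 → 0
  1-1 → 0
  1-0 → 1
  1-1 → 0
  0-1 → 1 (borrow)
  0-0-1 → 1 (borrow)
  0-0-1 → 1 (borrow)
  1-1-1 → 1 (borrow)
  0-0-1 → 1 (borrow)
  0-0-1 → 1 (borrow)
  1-0-1 → 0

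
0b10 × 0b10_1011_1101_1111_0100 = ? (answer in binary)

0b1010111101111101000

Multiply each base-2 digit by 2, carrying:
  0×2 = 0 → write 0
  0×2 = 0 → write 0
  1×2 = 2 → write 0 carry 1
  0×2+1 = 1 → write 1
  1×2 = 2 → write 0 carry 1
  1×2+1 = 3 → write 1 carry 1
  1×2+1 = 3 → write 1 carry 1
  1×2+1 = 3 → write 1 carry 1
  1×2+1 = 3 → write 1 carry 1
  0×2+1 = 1 → write 1
  1×2 = 2 → write 0 carry 1
  1×2+1 = 3 → write 1 carry 1
  1×2+1 = 3 → write 1 carry 1
  1×2+1 = 3 → write 1 carry 1
  0×2+1 = 1 → write 1
  1×2 = 2 → write 0 carry 1
  0×2+1 = 1 → write 1
  1×2 = 2 → write 0 carry 1
  remaining carry: 1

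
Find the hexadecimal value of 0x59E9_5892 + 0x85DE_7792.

Add column by column in base 16, right to left:
  2+2 = 4
  9+9 = 2 carry 1
  8+7+1 = 0 carry 1
  5+7+1 = D
  9+E = 7 carry 1
  E+D+1 = C carry 1
  9+5+1 = F
  5+8 = D

0xDFC7D024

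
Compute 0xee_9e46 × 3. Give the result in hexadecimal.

Multiply each base-16 digit by 3, carrying:
  6×3 = 18 → write 2 carry 1
  4×3+1 = 13 → write d
  e×3 = 42 → write a carry 2
  9×3+2 = 29 → write d carry 1
  e×3+1 = 43 → write b carry 2
  e×3+2 = 44 → write c carry 2
  remaining carry: 2

0x2cbdad2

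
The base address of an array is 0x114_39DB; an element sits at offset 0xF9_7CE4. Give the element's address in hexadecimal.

0x20DB6BF

Add column by column in base 16, right to left:
  B+4 = F
  D+E = B carry 1
  9+C+1 = 6 carry 1
  3+7+1 = B
  4+9 = D
  1+F = 0 carry 1
  1+0+1 = 2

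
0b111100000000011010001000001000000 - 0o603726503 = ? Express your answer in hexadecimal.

0b111100000000011010001000001000000 = 0x1E00D1040 in hexadecimal.
0o603726503 = 0x60FAD43 in hexadecimal.
Subtract column by column in base 16:
  0-3 → D (borrow)
  4-4-1 → F (borrow)
  0-D-1 → 2 (borrow)
  1-A-1 → 6 (borrow)
  D-F-1 → D (borrow)
  0-0-1 → F (borrow)
  0-6-1 → 9 (borrow)
  E-0-1 → D
  1-0 → 1

0x1D9FD62FD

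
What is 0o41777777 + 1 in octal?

0o42000000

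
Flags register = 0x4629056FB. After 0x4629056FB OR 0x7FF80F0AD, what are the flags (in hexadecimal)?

0x7FF90F6FF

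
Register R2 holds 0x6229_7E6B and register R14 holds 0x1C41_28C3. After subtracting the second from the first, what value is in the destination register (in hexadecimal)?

0x45E855A8

Subtract column by column in base 16:
  B-3 → 8
  6-C → A (borrow)
  E-8-1 → 5
  7-2 → 5
  9-1 → 8
  2-4 → E (borrow)
  2-C-1 → 5 (borrow)
  6-1-1 → 4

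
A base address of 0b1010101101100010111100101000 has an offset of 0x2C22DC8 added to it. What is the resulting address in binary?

0b1101011110000101110011110000

0x2C22DC8 = 0b10110000100010110111001000 in binary.
Add column by column in base 2, right to left:
  0+0 = 0
  0+0 = 0
  0+0 = 0
  1+1 = 0 carry 1
  0+0+1 = 1
  1+0 = 1
  0+1 = 1
  0+1 = 1
  1+1 = 0 carry 1
  1+0+1 = 0 carry 1
  1+1+1 = 1 carry 1
  1+1+1 = 1 carry 1
  0+0+1 = 1
  1+1 = 0 carry 1
  0+0+1 = 1
  0+0 = 0
  0+0 = 0
  1+1 = 0 carry 1
  1+0+1 = 0 carry 1
  0+0+1 = 1
  1+0 = 1
  1+0 = 1
  0+1 = 1
  1+1 = 0 carry 1
  0+0+1 = 1
  1+1 = 0 carry 1
  0+0+1 = 1
  1+0 = 1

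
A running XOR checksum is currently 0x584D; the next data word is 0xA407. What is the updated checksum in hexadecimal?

XOR each hex digit independently (no carries):
  5^A=F, 8^4=C, 4^0=4, D^7=A

0xFC4A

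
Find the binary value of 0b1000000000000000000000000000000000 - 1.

The trailing 33 digits are 0, so subtracting 1 borrows through: they become 1 and the next digit up decrements.

0b111111111111111111111111111111111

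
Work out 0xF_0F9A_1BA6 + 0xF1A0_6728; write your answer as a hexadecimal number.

0x10013A82CE

Add column by column in base 16, right to left:
  6+8 = E
  A+2 = C
  B+7 = 2 carry 1
  1+6+1 = 8
  A+0 = A
  9+A = 3 carry 1
  F+1+1 = 1 carry 1
  0+F+1 = 0 carry 1
  F+0+1 = 0 carry 1
  final carry 1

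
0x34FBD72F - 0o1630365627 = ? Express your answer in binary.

0b100110100110011110101110011000

0x34FBD72F = 0b110100111110111101011100101111 in binary.
0o1630365627 = 0b1110011000011110101110010111 in binary.
Subtract column by column in base 2:
  1-1 → 0
  1-1 → 0
  1-1 → 0
  1-0 → 1
  0-1 → 1 (borrow)
  1-0-1 → 0
  0-0 → 0
  0-1 → 1 (borrow)
  1-1-1 → 1 (borrow)
  1-1-1 → 1 (borrow)
  1-0-1 → 0
  0-1 → 1 (borrow)
  1-0-1 → 0
  0-1 → 1 (borrow)
  1-1-1 → 1 (borrow)
  1-1-1 → 1 (borrow)
  1-1-1 → 1 (borrow)
  1-0-1 → 0
  0-0 → 0
  1-0 → 1
  1-0 → 1
  1-1 → 0
  1-1 → 0
  1-0 → 1
  0-0 → 0
  0-1 → 1 (borrow)
  1-1-1 → 1 (borrow)
  0-1-1 → 0 (borrow)
  1-0-1 → 0
  1-0 → 1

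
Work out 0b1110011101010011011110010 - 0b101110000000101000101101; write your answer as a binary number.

0b1000101101001110011000101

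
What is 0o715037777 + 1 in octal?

0o715040000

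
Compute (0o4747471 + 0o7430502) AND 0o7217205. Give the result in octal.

0o4000001

Add column by column in base 8, right to left:
  1+2 = 3
  7+0 = 7
  4+5 = 1 carry 1
  7+0+1 = 0 carry 1
  4+3+1 = 0 carry 1
  7+4+1 = 4 carry 1
  4+7+1 = 4 carry 1
  final carry 1
Sum = 0o14400173; now AND with 0o7217205:
  1&0=0, 4&7=4, 4&2=0, 0&1=0, 0&7=0, 1&2=0, 7&0=0, 3&5=1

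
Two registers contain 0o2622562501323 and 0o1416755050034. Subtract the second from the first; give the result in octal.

0o1203605431267

Subtract column by column in base 8:
  3-4 → 7 (borrow)
  2-3-1 → 6 (borrow)
  3-0-1 → 2
  1-0 → 1
  0-5 → 3 (borrow)
  5-0-1 → 4
  2-5 → 5 (borrow)
  6-5-1 → 0
  5-7 → 6 (borrow)
  2-6-1 → 3 (borrow)
  2-1-1 → 0
  6-4 → 2
  2-1 → 1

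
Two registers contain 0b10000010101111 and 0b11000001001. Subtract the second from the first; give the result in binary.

Subtract column by column in base 2:
  1-1 → 0
  1-0 → 1
  1-0 → 1
  1-1 → 0
  0-0 → 0
  1-0 → 1
  0-0 → 0
  1-0 → 1
  0-0 → 0
  0-1 → 1 (borrow)
  0-1-1 → 0 (borrow)
  0-0-1 → 1 (borrow)
  0-0-1 → 1 (borrow)
  1-0-1 → 0

0b1101010100110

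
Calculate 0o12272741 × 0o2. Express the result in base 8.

0o24565702

Multiply each base-8 digit by 2, carrying:
  1×2 = 2 → write 2
  4×2 = 8 → write 0 carry 1
  7×2+1 = 15 → write 7 carry 1
  2×2+1 = 5 → write 5
  7×2 = 14 → write 6 carry 1
  2×2+1 = 5 → write 5
  2×2 = 4 → write 4
  1×2 = 2 → write 2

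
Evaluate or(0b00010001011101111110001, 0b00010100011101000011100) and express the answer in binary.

0b00010101011101111111101

OR bit by bit (1 where either bit is 1):
  00010001011101111110001
| 00010100011101000011100
= 00010101011101111111101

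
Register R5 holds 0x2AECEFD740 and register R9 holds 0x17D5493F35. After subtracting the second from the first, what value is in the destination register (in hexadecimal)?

Subtract column by column in base 16:
  0-5 → B (borrow)
  4-3-1 → 0
  7-F → 8 (borrow)
  D-3-1 → 9
  F-9 → 6
  E-4 → A
  C-5 → 7
  E-D → 1
  A-7 → 3
  2-1 → 1

0x1317A6980B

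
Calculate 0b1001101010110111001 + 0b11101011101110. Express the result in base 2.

Add column by column in base 2, right to left:
  1+0 = 1
  0+1 = 1
  0+1 = 1
  1+1 = 0 carry 1
  1+0+1 = 0 carry 1
  1+1+1 = 1 carry 1
  0+1+1 = 0 carry 1
  1+1+1 = 1 carry 1
  1+0+1 = 0 carry 1
  0+1+1 = 0 carry 1
  1+0+1 = 0 carry 1
  0+1+1 = 0 carry 1
  1+1+1 = 1 carry 1
  0+1+1 = 0 carry 1
  1+0+1 = 0 carry 1
  1+0+1 = 0 carry 1
  0+0+1 = 1
  0+0 = 0
  1+0 = 1

0b1010001000010100111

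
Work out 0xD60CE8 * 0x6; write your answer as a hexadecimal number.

Multiply each base-16 digit by 6, carrying:
  8×6 = 48 → write 0 carry 3
  E×6+3 = 87 → write 7 carry 5
  C×6+5 = 77 → write D carry 4
  0×6+4 = 4 → write 4
  6×6 = 36 → write 4 carry 2
  D×6+2 = 80 → write 0 carry 5
  remaining carry: 5

0x5044D70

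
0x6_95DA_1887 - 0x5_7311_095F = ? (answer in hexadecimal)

Subtract column by column in base 16:
  7-F → 8 (borrow)
  8-5-1 → 2
  8-9 → F (borrow)
  1-0-1 → 0
  A-1 → 9
  D-1 → C
  5-3 → 2
  9-7 → 2
  6-5 → 1

0x122C90F28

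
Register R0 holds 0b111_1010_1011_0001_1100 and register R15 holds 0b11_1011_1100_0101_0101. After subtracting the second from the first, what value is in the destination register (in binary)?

0b111110111011000111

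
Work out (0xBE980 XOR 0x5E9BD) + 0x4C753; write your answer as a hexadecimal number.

First 0xBE980 XOR 0x5E9BD = 0xE003D.
Add column by column in base 16, right to left:
  D+3 = 0 carry 1
  3+5+1 = 9
  0+7 = 7
  0+C = C
  E+4 = 2 carry 1
  final carry 1

0x12C790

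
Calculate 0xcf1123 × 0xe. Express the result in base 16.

0xb52efea

Multiply each base-16 digit by 14, carrying:
  3×14 = 42 → write a carry 2
  2×14+2 = 30 → write e carry 1
  1×14+1 = 15 → write f
  1×14 = 14 → write e
  f×14 = 210 → write 2 carry 13
  c×14+13 = 181 → write 5 carry 11
  remaining carry: b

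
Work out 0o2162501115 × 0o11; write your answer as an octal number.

0o24007512265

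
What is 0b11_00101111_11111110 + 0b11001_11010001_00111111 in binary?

0b111010000000100111101

Add column by column in base 2, right to left:
  0+1 = 1
  1+1 = 0 carry 1
  1+1+1 = 1 carry 1
  1+1+1 = 1 carry 1
  1+1+1 = 1 carry 1
  1+1+1 = 1 carry 1
  1+0+1 = 0 carry 1
  1+0+1 = 0 carry 1
  1+1+1 = 1 carry 1
  1+0+1 = 0 carry 1
  1+0+1 = 0 carry 1
  1+0+1 = 0 carry 1
  0+1+1 = 0 carry 1
  1+0+1 = 0 carry 1
  0+1+1 = 0 carry 1
  0+1+1 = 0 carry 1
  1+1+1 = 1 carry 1
  1+0+1 = 0 carry 1
  0+0+1 = 1
  0+1 = 1
  0+1 = 1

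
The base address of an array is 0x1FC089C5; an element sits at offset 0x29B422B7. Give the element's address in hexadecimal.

Add column by column in base 16, right to left:
  5+7 = C
  C+B = 7 carry 1
  9+2+1 = C
  8+2 = A
  0+4 = 4
  C+B = 7 carry 1
  F+9+1 = 9 carry 1
  1+2+1 = 4

0x4974AC7C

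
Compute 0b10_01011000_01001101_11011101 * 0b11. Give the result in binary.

0b111000010001110100110010111

Multiply each base-2 digit by 3, carrying:
  1×3 = 3 → write 1 carry 1
  0×3+1 = 1 → write 1
  1×3 = 3 → write 1 carry 1
  1×3+1 = 4 → write 0 carry 2
  1×3+2 = 5 → write 1 carry 2
  0×3+2 = 2 → write 0 carry 1
  1×3+1 = 4 → write 0 carry 2
  1×3+2 = 5 → write 1 carry 2
  1×3+2 = 5 → write 1 carry 2
  0×3+2 = 2 → write 0 carry 1
  1×3+1 = 4 → write 0 carry 2
  1×3+2 = 5 → write 1 carry 2
  0×3+2 = 2 → write 0 carry 1
  0×3+1 = 1 → write 1
  1×3 = 3 → write 1 carry 1
  0×3+1 = 1 → write 1
  0×3 = 0 → write 0
  0×3 = 0 → write 0
  0×3 = 0 → write 0
  1×3 = 3 → write 1 carry 1
  1×3+1 = 4 → write 0 carry 2
  0×3+2 = 2 → write 0 carry 1
  1×3+1 = 4 → write 0 carry 2
  0×3+2 = 2 → write 0 carry 1
  0×3+1 = 1 → write 1
  1×3 = 3 → write 1 carry 1
  remaining carry: 1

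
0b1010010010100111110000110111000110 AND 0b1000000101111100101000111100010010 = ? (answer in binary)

AND bit by bit (1 only where both bits are 1):
  1010010010100111110000110111000110
& 1000000101111100101000111100010010
= 1000000000100100100000110100000010

0b1000000000100100100000110100000010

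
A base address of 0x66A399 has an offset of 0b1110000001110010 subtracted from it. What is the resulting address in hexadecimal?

0b1110000001110010 = 0xE072 in hexadecimal.
Subtract column by column in base 16:
  9-2 → 7
  9-7 → 2
  3-0 → 3
  A-E → C (borrow)
  6-0-1 → 5
  6-0 → 6

0x65C327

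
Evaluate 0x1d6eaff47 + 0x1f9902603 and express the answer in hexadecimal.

0x3d07b254a

Add column by column in base 16, right to left:
  7+3 = a
  4+0 = 4
  f+6 = 5 carry 1
  f+2+1 = 2 carry 1
  a+0+1 = b
  e+9 = 7 carry 1
  6+9+1 = 0 carry 1
  d+f+1 = d carry 1
  1+1+1 = 3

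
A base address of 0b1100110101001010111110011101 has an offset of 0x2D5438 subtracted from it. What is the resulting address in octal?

0o1451655545

0b1100110101001010111110011101 = 0o1465127635 in octal.
0x2D5438 = 0o13252070 in octal.
Subtract column by column in base 8:
  5-0 → 5
  3-7 → 4 (borrow)
  6-0-1 → 5
  7-2 → 5
  2-5 → 5 (borrow)
  1-2-1 → 6 (borrow)
  5-3-1 → 1
  6-1 → 5
  4-0 → 4
  1-0 → 1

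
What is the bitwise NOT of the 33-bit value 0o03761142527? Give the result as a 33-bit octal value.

0o74016635250

Each oct digit d becomes 7−d:
  0→7, 3→4, 7→0, 6→1, 1→6, 1→6, 4→3, 2→5, 5→2, 2→5, 7→0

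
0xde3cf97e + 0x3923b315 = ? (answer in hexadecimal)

Add column by column in base 16, right to left:
  e+5 = 3 carry 1
  7+1+1 = 9
  9+3 = c
  f+b = a carry 1
  c+3+1 = 0 carry 1
  3+2+1 = 6
  e+9 = 7 carry 1
  d+3+1 = 1 carry 1
  final carry 1

0x11760ac93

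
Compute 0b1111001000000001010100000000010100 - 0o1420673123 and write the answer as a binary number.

0o1420673123 = 0b1100010000110111011001010011 in binary.
Subtract column by column in base 2:
  0-1 → 1 (borrow)
  0-1-1 → 0 (borrow)
  1-0-1 → 0
  0-0 → 0
  1-1 → 0
  0-0 → 0
  0-1 → 1 (borrow)
  0-0-1 → 1 (borrow)
  0-0-1 → 1 (borrow)
  0-1-1 → 0 (borrow)
  0-1-1 → 0 (borrow)
  0-0-1 → 1 (borrow)
  0-1-1 → 0 (borrow)
  0-1-1 → 0 (borrow)
  1-1-1 → 1 (borrow)
  0-0-1 → 1 (borrow)
  1-1-1 → 1 (borrow)
  0-1-1 → 0 (borrow)
  1-0-1 → 0
  0-0 → 0
  0-0 → 0
  0-0 → 0
  0-1 → 1 (borrow)
  0-0-1 → 1 (borrow)
  0-0-1 → 1 (borrow)
  0-0-1 → 1 (borrow)
  0-1-1 → 0 (borrow)
  1-1-1 → 1 (borrow)
  0-0-1 → 1 (borrow)
  0-0-1 → 1 (borrow)
  1-0-1 → 0
  1-0 → 1
  1-0 → 1
  1-0 → 1

0b1110111011110000011100100111000001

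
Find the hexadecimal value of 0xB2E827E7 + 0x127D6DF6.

0xC56595DD

Add column by column in base 16, right to left:
  7+6 = D
  E+F = D carry 1
  7+D+1 = 5 carry 1
  2+6+1 = 9
  8+D = 5 carry 1
  E+7+1 = 6 carry 1
  2+2+1 = 5
  B+1 = C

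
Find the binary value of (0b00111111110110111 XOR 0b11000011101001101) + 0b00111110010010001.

First 0b00111111110110111 XOR 0b11000011101001101 = 0b11111100011111010.
Add column by column in base 2, right to left:
  0+1 = 1
  1+0 = 1
  0+0 = 0
  1+0 = 1
  1+1 = 0 carry 1
  1+0+1 = 0 carry 1
  1+0+1 = 0 carry 1
  1+1+1 = 1 carry 1
  0+0+1 = 1
  0+0 = 0
  0+1 = 1
  1+1 = 0 carry 1
  1+1+1 = 1 carry 1
  1+1+1 = 1 carry 1
  1+1+1 = 1 carry 1
  1+0+1 = 0 carry 1
  1+0+1 = 0 carry 1
  final carry 1

0b100111010110001011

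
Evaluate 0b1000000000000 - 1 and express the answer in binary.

The trailing 12 digits are 0, so subtracting 1 borrows through: they become 1 and the next digit up decrements.

0b111111111111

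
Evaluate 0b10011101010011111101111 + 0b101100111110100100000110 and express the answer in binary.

0b1000000101001000011110101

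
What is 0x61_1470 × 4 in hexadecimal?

0x18451C0

Multiply each base-16 digit by 4, carrying:
  0×4 = 0 → write 0
  7×4 = 28 → write C carry 1
  4×4+1 = 17 → write 1 carry 1
  1×4+1 = 5 → write 5
  1×4 = 4 → write 4
  6×4 = 24 → write 8 carry 1
  remaining carry: 1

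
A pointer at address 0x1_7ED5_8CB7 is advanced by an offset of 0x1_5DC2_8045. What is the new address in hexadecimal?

Add column by column in base 16, right to left:
  7+5 = C
  B+4 = F
  C+0 = C
  8+8 = 0 carry 1
  5+2+1 = 8
  D+C = 9 carry 1
  E+D+1 = C carry 1
  7+5+1 = D
  1+1 = 2

0x2DC980CFC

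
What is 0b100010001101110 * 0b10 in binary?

Multiply each base-2 digit by 2, carrying:
  0×2 = 0 → write 0
  1×2 = 2 → write 0 carry 1
  1×2+1 = 3 → write 1 carry 1
  1×2+1 = 3 → write 1 carry 1
  0×2+1 = 1 → write 1
  1×2 = 2 → write 0 carry 1
  1×2+1 = 3 → write 1 carry 1
  0×2+1 = 1 → write 1
  0×2 = 0 → write 0
  0×2 = 0 → write 0
  1×2 = 2 → write 0 carry 1
  0×2+1 = 1 → write 1
  0×2 = 0 → write 0
  0×2 = 0 → write 0
  1×2 = 2 → write 0 carry 1
  remaining carry: 1

0b1000100011011100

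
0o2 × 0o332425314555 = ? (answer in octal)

0o665052631332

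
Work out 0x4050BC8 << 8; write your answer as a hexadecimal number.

Shifting left by 8 bits = 2 hex digits: append 2 zeros.

0x4050BC800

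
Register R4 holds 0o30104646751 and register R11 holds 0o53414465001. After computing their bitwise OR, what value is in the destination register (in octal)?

0o73514667751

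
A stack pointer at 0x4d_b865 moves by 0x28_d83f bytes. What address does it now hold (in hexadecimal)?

Add column by column in base 16, right to left:
  5+f = 4 carry 1
  6+3+1 = a
  8+8 = 0 carry 1
  b+d+1 = 9 carry 1
  d+8+1 = 6 carry 1
  4+2+1 = 7

0x7690a4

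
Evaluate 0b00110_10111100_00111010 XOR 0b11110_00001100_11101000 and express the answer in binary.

0b110001011000011010010

XOR bit by bit (1 where the bits differ):
  001101011110000111010
^ 111100000110011101000
= 110001011000011010010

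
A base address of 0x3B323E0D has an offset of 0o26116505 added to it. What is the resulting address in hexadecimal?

0x3B8ADB52

0o26116505 = 0x589D45 in hexadecimal.
Add column by column in base 16, right to left:
  D+5 = 2 carry 1
  0+4+1 = 5
  E+D = B carry 1
  3+9+1 = D
  2+8 = A
  3+5 = 8
  B+0 = B
  3+0 = 3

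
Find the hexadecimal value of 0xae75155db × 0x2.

Multiply each base-16 digit by 2, carrying:
  b×2 = 22 → write 6 carry 1
  d×2+1 = 27 → write b carry 1
  5×2+1 = 11 → write b
  5×2 = 10 → write a
  1×2 = 2 → write 2
  5×2 = 10 → write a
  7×2 = 14 → write e
  e×2 = 28 → write c carry 1
  a×2+1 = 21 → write 5 carry 1
  remaining carry: 1

0x15cea2abb6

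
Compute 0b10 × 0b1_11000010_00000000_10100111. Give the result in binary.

0b11100001000000000101001110

Multiply each base-2 digit by 2, carrying:
  1×2 = 2 → write 0 carry 1
  1×2+1 = 3 → write 1 carry 1
  1×2+1 = 3 → write 1 carry 1
  0×2+1 = 1 → write 1
  0×2 = 0 → write 0
  1×2 = 2 → write 0 carry 1
  0×2+1 = 1 → write 1
  1×2 = 2 → write 0 carry 1
  0×2+1 = 1 → write 1
  0×2 = 0 → write 0
  0×2 = 0 → write 0
  0×2 = 0 → write 0
  0×2 = 0 → write 0
  0×2 = 0 → write 0
  0×2 = 0 → write 0
  0×2 = 0 → write 0
  0×2 = 0 → write 0
  1×2 = 2 → write 0 carry 1
  0×2+1 = 1 → write 1
  0×2 = 0 → write 0
  0×2 = 0 → write 0
  0×2 = 0 → write 0
  1×2 = 2 → write 0 carry 1
  1×2+1 = 3 → write 1 carry 1
  1×2+1 = 3 → write 1 carry 1
  remaining carry: 1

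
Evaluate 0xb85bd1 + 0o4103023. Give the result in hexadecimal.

0xc8e1e4

0o4103023 = 0x108613 in hexadecimal.
Add column by column in base 16, right to left:
  1+3 = 4
  d+1 = e
  b+6 = 1 carry 1
  5+8+1 = e
  8+0 = 8
  b+1 = c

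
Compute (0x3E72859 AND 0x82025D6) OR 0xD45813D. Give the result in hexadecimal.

0x3E72859 AND 0x82025D6 = 0x0202050.
Then OR with 0xD45813D.

0xD65A17D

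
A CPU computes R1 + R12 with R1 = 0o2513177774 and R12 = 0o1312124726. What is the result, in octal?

Add column by column in base 8, right to left:
  4+6 = 2 carry 1
  7+2+1 = 2 carry 1
  7+7+1 = 7 carry 1
  7+4+1 = 4 carry 1
  7+2+1 = 2 carry 1
  1+1+1 = 3
  3+2 = 5
  1+1 = 2
  5+3 = 0 carry 1
  2+1+1 = 4

0o4025324722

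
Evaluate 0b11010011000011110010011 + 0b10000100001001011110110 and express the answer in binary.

Add column by column in base 2, right to left:
  1+0 = 1
  1+1 = 0 carry 1
  0+1+1 = 0 carry 1
  0+0+1 = 1
  1+1 = 0 carry 1
  0+1+1 = 0 carry 1
  0+1+1 = 0 carry 1
  1+1+1 = 1 carry 1
  1+0+1 = 0 carry 1
  1+1+1 = 1 carry 1
  1+0+1 = 0 carry 1
  0+0+1 = 1
  0+1 = 1
  0+0 = 0
  0+0 = 0
  1+0 = 1
  1+0 = 1
  0+1 = 1
  0+0 = 0
  1+0 = 1
  0+0 = 0
  1+0 = 1
  1+1 = 0 carry 1
  final carry 1

0b101010111001101010001001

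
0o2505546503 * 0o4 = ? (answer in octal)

Multiply each base-8 digit by 4, carrying:
  3×4 = 12 → write 4 carry 1
  0×4+1 = 1 → write 1
  5×4 = 20 → write 4 carry 2
  6×4+2 = 26 → write 2 carry 3
  4×4+3 = 19 → write 3 carry 2
  5×4+2 = 22 → write 6 carry 2
  5×4+2 = 22 → write 6 carry 2
  0×4+2 = 2 → write 2
  5×4 = 20 → write 4 carry 2
  2×4+2 = 10 → write 2 carry 1
  remaining carry: 1

0o12426632414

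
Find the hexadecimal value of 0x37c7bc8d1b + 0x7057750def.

Add column by column in base 16, right to left:
  b+f = a carry 1
  1+e+1 = 0 carry 1
  d+d+1 = b carry 1
  8+0+1 = 9
  c+5 = 1 carry 1
  b+7+1 = 3 carry 1
  7+7+1 = f
  c+5 = 1 carry 1
  7+0+1 = 8
  3+7 = a

0xa81f319b0a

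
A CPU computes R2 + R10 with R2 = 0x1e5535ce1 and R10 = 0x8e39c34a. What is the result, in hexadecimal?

Add column by column in base 16, right to left:
  1+a = b
  e+4 = 2 carry 1
  c+3+1 = 0 carry 1
  5+c+1 = 2 carry 1
  3+9+1 = d
  5+3 = 8
  5+e = 3 carry 1
  e+8+1 = 7 carry 1
  1+0+1 = 2

0x2738d202b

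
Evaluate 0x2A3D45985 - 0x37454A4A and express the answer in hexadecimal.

0x26C8F0F3B

Subtract column by column in base 16:
  5-A → B (borrow)
  8-4-1 → 3
  9-A → F (borrow)
  5-4-1 → 0
  4-5 → F (borrow)
  D-4-1 → 8
  3-7 → C (borrow)
  A-3-1 → 6
  2-0 → 2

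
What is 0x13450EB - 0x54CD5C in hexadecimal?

0xDF838F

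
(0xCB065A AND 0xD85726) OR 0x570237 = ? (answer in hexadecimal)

0xCB065A AND 0xD85726 = 0xC80602.
Then OR with 0x570237.

0xDF0637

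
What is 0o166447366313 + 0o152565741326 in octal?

Add column by column in base 8, right to left:
  3+6 = 1 carry 1
  1+2+1 = 4
  3+3 = 6
  6+1 = 7
  6+4 = 2 carry 1
  3+7+1 = 3 carry 1
  7+5+1 = 5 carry 1
  4+6+1 = 3 carry 1
  4+5+1 = 2 carry 1
  6+2+1 = 1 carry 1
  6+5+1 = 4 carry 1
  1+1+1 = 3

0o341235327641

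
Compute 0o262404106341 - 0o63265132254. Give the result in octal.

Subtract column by column in base 8:
  1-4 → 5 (borrow)
  4-5-1 → 6 (borrow)
  3-2-1 → 0
  6-2 → 4
  0-3 → 5 (borrow)
  1-1-1 → 7 (borrow)
  4-5-1 → 6 (borrow)
  0-6-1 → 1 (borrow)
  4-2-1 → 1
  2-3 → 7 (borrow)
  6-6-1 → 7 (borrow)
  2-0-1 → 1

0o177116754065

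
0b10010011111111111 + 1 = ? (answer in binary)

0b10010100000000000

The trailing 11 digits are 1 (max in base 2), so adding 1 cascades: they roll to 0 and the next digit up increments.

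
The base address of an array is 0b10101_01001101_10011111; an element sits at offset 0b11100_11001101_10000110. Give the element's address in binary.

Add column by column in base 2, right to left:
  1+0 = 1
  1+1 = 0 carry 1
  1+1+1 = 1 carry 1
  1+0+1 = 0 carry 1
  1+0+1 = 0 carry 1
  0+0+1 = 1
  0+0 = 0
  1+1 = 0 carry 1
  1+1+1 = 1 carry 1
  0+0+1 = 1
  1+1 = 0 carry 1
  1+1+1 = 1 carry 1
  0+0+1 = 1
  0+0 = 0
  1+1 = 0 carry 1
  0+1+1 = 0 carry 1
  1+0+1 = 0 carry 1
  0+0+1 = 1
  1+1 = 0 carry 1
  0+1+1 = 0 carry 1
  1+1+1 = 1 carry 1
  final carry 1

0b1100100001101100100101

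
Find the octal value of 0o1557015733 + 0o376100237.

0o2155116172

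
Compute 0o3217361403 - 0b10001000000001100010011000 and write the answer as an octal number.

0b10001000000001100010011000 = 0o210014230 in octal.
Subtract column by column in base 8:
  3-0 → 3
  0-3 → 5 (borrow)
  4-2-1 → 1
  1-4 → 5 (borrow)
  6-1-1 → 4
  3-0 → 3
  7-0 → 7
  1-1 → 0
  2-2 → 0
  3-0 → 3

0o3007345153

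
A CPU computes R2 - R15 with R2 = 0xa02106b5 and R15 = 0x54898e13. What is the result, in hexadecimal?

Subtract column by column in base 16:
  5-3 → 2
  b-1 → a
  6-e → 8 (borrow)
  0-8-1 → 7 (borrow)
  1-9-1 → 7 (borrow)
  2-8-1 → 9 (borrow)
  0-4-1 → b (borrow)
  a-5-1 → 4

0x4b9778a2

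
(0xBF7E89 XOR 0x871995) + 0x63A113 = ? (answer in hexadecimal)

First 0xBF7E89 XOR 0x871995 = 0x38671C.
Add column by column in base 16, right to left:
  C+3 = F
  1+1 = 2
  7+1 = 8
  6+A = 0 carry 1
  8+3+1 = C
  3+6 = 9

0x9C082F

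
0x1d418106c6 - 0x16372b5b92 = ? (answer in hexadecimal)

0x70a55ab34

Subtract column by column in base 16:
  6-2 → 4
  c-9 → 3
  6-b → b (borrow)
  0-5-1 → a (borrow)
  1-b-1 → 5 (borrow)
  8-2-1 → 5
  1-7 → a (borrow)
  4-3-1 → 0
  d-6 → 7
  1-1 → 0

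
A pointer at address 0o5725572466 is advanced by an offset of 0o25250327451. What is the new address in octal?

Add column by column in base 8, right to left:
  6+1 = 7
  6+5 = 3 carry 1
  4+4+1 = 1 carry 1
  2+7+1 = 2 carry 1
  7+2+1 = 2 carry 1
  5+3+1 = 1 carry 1
  5+0+1 = 6
  2+5 = 7
  7+2 = 1 carry 1
  5+5+1 = 3 carry 1
  0+2+1 = 3

0o33176122137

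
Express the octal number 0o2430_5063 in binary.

0b10100011000101000110011

Each octal digit is 3 bits: 2=010 4=100 3=011 0=000 5=101 0=000 6=110 3=011.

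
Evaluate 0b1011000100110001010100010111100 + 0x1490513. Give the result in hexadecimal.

0b1011000100110001010100010111100 = 0x5898a8bc in hexadecimal.
Add column by column in base 16, right to left:
  c+3 = f
  b+1 = c
  8+5 = d
  a+0 = a
  8+9 = 1 carry 1
  9+4+1 = e
  8+1 = 9
  5+0 = 5

0x59e1adcf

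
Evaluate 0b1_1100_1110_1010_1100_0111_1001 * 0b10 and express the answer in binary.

Multiply each base-2 digit by 2, carrying:
  1×2 = 2 → write 0 carry 1
  0×2+1 = 1 → write 1
  0×2 = 0 → write 0
  1×2 = 2 → write 0 carry 1
  1×2+1 = 3 → write 1 carry 1
  1×2+1 = 3 → write 1 carry 1
  1×2+1 = 3 → write 1 carry 1
  0×2+1 = 1 → write 1
  0×2 = 0 → write 0
  0×2 = 0 → write 0
  1×2 = 2 → write 0 carry 1
  1×2+1 = 3 → write 1 carry 1
  0×2+1 = 1 → write 1
  1×2 = 2 → write 0 carry 1
  0×2+1 = 1 → write 1
  1×2 = 2 → write 0 carry 1
  0×2+1 = 1 → write 1
  1×2 = 2 → write 0 carry 1
  1×2+1 = 3 → write 1 carry 1
  1×2+1 = 3 → write 1 carry 1
  0×2+1 = 1 → write 1
  0×2 = 0 → write 0
  1×2 = 2 → write 0 carry 1
  1×2+1 = 3 → write 1 carry 1
  1×2+1 = 3 → write 1 carry 1
  remaining carry: 1

0b11100111010101100011110010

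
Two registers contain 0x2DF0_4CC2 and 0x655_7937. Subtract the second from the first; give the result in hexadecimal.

0x279AD38B

Subtract column by column in base 16:
  2-7 → B (borrow)
  C-3-1 → 8
  C-9 → 3
  4-7 → D (borrow)
  0-5-1 → A (borrow)
  F-5-1 → 9
  D-6 → 7
  2-0 → 2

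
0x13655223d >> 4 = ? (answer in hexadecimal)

Shifting right by 4 bits = 1 hex digit: drop the last 1.

0x13655223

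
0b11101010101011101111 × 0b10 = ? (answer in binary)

Multiply each base-2 digit by 2, carrying:
  1×2 = 2 → write 0 carry 1
  1×2+1 = 3 → write 1 carry 1
  1×2+1 = 3 → write 1 carry 1
  1×2+1 = 3 → write 1 carry 1
  0×2+1 = 1 → write 1
  1×2 = 2 → write 0 carry 1
  1×2+1 = 3 → write 1 carry 1
  1×2+1 = 3 → write 1 carry 1
  0×2+1 = 1 → write 1
  1×2 = 2 → write 0 carry 1
  0×2+1 = 1 → write 1
  1×2 = 2 → write 0 carry 1
  0×2+1 = 1 → write 1
  1×2 = 2 → write 0 carry 1
  0×2+1 = 1 → write 1
  1×2 = 2 → write 0 carry 1
  0×2+1 = 1 → write 1
  1×2 = 2 → write 0 carry 1
  1×2+1 = 3 → write 1 carry 1
  1×2+1 = 3 → write 1 carry 1
  remaining carry: 1

0b111010101010111011110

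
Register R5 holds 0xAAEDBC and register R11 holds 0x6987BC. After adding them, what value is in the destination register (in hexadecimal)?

Add column by column in base 16, right to left:
  C+C = 8 carry 1
  B+B+1 = 7 carry 1
  D+7+1 = 5 carry 1
  E+8+1 = 7 carry 1
  A+9+1 = 4 carry 1
  A+6+1 = 1 carry 1
  final carry 1

0x1147578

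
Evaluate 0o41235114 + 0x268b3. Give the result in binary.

0o41235114 = 0b100001010011101001001100 in binary.
0x268b3 = 0b100110100010110011 in binary.
Add column by column in base 2, right to left:
  0+1 = 1
  0+1 = 1
  1+0 = 1
  1+0 = 1
  0+1 = 1
  0+1 = 1
  1+0 = 1
  0+1 = 1
  0+0 = 0
  1+0 = 1
  0+0 = 0
  1+1 = 0 carry 1
  1+0+1 = 0 carry 1
  1+1+1 = 1 carry 1
  0+1+1 = 0 carry 1
  0+0+1 = 1
  1+0 = 1
  0+1 = 1
  1+0 = 1
  0+0 = 0
  0+0 = 0
  0+0 = 0
  0+0 = 0
  1+0 = 1

0b100001111010001011111111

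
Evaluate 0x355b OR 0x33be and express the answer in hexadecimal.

OR each hex digit independently (no carries):
  3|3=3, 5|3=7, 5|b=f, b|e=f

0x37ff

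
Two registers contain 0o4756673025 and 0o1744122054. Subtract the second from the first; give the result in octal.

0o3012550751

Subtract column by column in base 8:
  5-4 → 1
  2-5 → 5 (borrow)
  0-0-1 → 7 (borrow)
  3-2-1 → 0
  7-2 → 5
  6-1 → 5
  6-4 → 2
  5-4 → 1
  7-7 → 0
  4-1 → 3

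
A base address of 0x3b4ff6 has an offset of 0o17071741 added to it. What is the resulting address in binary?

0x3b4ff6 = 0b1110110100111111110110 in binary.
0o17071741 = 0b1111000111001111100001 in binary.
Add column by column in base 2, right to left:
  0+1 = 1
  1+0 = 1
  1+0 = 1
  0+0 = 0
  1+0 = 1
  1+1 = 0 carry 1
  1+1+1 = 1 carry 1
  1+1+1 = 1 carry 1
  1+1+1 = 1 carry 1
  1+1+1 = 1 carry 1
  1+0+1 = 0 carry 1
  1+0+1 = 0 carry 1
  0+1+1 = 0 carry 1
  0+1+1 = 0 carry 1
  1+1+1 = 1 carry 1
  0+0+1 = 1
  1+0 = 1
  1+0 = 1
  0+1 = 1
  1+1 = 0 carry 1
  1+1+1 = 1 carry 1
  1+1+1 = 1 carry 1
  final carry 1

0b11101111100001111010111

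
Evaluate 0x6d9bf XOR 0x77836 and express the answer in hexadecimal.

XOR each hex digit independently (no carries):
  6^7=1, d^7=a, 9^8=1, b^3=8, f^6=9

0x1a189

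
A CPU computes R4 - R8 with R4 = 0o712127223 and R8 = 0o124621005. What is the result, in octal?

Subtract column by column in base 8:
  3-5 → 6 (borrow)
  2-0-1 → 1
  2-0 → 2
  7-1 → 6
  2-2 → 0
  1-6 → 3 (borrow)
  2-4-1 → 5 (borrow)
  1-2-1 → 6 (borrow)
  7-1-1 → 5

0o565306216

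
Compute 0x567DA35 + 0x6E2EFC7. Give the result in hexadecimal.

Add column by column in base 16, right to left:
  5+7 = C
  3+C = F
  A+F = 9 carry 1
  D+E+1 = C carry 1
  7+2+1 = A
  6+E = 4 carry 1
  5+6+1 = C

0xC4AC9FC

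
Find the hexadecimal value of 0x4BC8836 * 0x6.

Multiply each base-16 digit by 6, carrying:
  6×6 = 36 → write 4 carry 2
  3×6+2 = 20 → write 4 carry 1
  8×6+1 = 49 → write 1 carry 3
  8×6+3 = 51 → write 3 carry 3
  C×6+3 = 75 → write B carry 4
  B×6+4 = 70 → write 6 carry 4
  4×6+4 = 28 → write C carry 1
  remaining carry: 1

0x1C6B3144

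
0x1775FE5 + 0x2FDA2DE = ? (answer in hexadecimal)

Add column by column in base 16, right to left:
  5+E = 3 carry 1
  E+D+1 = C carry 1
  F+2+1 = 2 carry 1
  5+A+1 = 0 carry 1
  7+D+1 = 5 carry 1
  7+F+1 = 7 carry 1
  1+2+1 = 4

0x47502C3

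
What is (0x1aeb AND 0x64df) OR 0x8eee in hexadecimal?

0x8eef

0x1aeb AND 0x64df = 0x00cb.
Then OR with 0x8eee.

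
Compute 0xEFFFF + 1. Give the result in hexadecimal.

0xF0000

The trailing 4 digits are F (max in base 16), so adding 1 cascades: they roll to 0 and the next digit up increments.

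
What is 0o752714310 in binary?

Each octal digit is 3 bits: 7=111 5=101 2=010 7=111 1=001 4=100 3=011 1=001 0=000.

0b111101010111001100011001000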